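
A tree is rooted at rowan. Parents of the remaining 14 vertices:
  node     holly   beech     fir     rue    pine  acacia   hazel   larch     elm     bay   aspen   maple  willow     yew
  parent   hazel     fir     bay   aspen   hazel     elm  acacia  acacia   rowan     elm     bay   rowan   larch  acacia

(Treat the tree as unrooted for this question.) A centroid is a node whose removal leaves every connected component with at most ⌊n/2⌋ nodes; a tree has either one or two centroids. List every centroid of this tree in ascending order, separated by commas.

elm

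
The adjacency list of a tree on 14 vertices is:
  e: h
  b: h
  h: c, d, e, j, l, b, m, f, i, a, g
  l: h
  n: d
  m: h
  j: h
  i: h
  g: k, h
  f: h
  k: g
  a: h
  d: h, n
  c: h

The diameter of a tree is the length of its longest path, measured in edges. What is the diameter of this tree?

BFS from n reaches k last, at distance 4; BFS from k confirms no node is farther.
Path: n - d - h - g - k.

4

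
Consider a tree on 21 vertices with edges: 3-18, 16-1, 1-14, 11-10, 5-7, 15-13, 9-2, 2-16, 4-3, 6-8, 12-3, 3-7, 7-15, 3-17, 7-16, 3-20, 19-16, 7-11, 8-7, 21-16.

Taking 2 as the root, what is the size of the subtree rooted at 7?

14

The subtree rooted at 7 contains: 7, 3, 15, 5, 11, 8, 12, 18, 4, 17, 20, 13, 10, 6 — 14 nodes.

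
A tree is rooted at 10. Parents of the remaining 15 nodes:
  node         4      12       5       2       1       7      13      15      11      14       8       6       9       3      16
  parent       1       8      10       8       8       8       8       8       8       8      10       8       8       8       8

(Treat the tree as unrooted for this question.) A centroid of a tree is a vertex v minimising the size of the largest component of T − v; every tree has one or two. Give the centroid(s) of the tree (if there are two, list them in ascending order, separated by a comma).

Delete 8: the remaining components have sizes 2, 2, 1, 1, 1, 1, 1, 1, 1, 1, 1, 1, 1. Max 2 ≤ 8, so 8 is a centroid.
Every other node leaves some component of size > 8, so the centroid is unique.

8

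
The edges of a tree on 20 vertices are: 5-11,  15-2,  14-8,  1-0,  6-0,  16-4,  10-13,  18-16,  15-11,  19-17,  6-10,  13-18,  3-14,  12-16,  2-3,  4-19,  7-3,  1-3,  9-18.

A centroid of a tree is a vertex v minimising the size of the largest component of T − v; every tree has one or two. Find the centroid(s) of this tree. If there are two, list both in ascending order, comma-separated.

0, 6

Removing 0 splits the tree into components of sizes 10, 9; the largest is 10 ≤ ⌊20/2⌋ = 10.
Its neighbour 6 also leaves a largest component of size 10, so both are centroids.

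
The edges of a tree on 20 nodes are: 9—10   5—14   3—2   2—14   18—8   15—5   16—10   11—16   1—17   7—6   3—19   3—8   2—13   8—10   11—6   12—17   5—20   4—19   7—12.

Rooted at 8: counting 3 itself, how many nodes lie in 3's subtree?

Descendants of 3 (including itself): 3, 2, 19, 14, 13, 4, 5, 15, 20. That's 9.

9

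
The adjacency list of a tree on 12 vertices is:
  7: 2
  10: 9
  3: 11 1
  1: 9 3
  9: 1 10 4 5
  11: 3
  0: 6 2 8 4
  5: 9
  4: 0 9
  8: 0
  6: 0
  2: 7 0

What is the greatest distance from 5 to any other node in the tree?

A farthest node from 5 is 7.
The path 5 – 9 – 4 – 0 – 2 – 7 has 5 edges.

5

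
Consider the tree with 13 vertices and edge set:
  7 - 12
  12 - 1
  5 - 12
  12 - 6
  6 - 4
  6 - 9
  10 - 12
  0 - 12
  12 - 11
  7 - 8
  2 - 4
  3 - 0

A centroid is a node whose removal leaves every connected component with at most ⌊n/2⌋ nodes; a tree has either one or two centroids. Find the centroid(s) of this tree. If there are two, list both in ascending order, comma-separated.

12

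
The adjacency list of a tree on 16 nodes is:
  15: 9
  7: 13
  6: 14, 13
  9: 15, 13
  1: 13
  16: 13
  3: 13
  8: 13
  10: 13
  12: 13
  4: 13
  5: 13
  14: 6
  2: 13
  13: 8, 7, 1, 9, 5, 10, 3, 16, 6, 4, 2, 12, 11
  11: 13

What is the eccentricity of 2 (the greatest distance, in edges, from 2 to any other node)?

3

The node farthest from 2 is 15 (14 also at distance 3), via 2–13–9–15 — 3 edges.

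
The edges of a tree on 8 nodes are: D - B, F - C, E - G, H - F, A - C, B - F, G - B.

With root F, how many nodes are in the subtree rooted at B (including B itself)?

4

B's subtree: {B, D, G, E}, size 4.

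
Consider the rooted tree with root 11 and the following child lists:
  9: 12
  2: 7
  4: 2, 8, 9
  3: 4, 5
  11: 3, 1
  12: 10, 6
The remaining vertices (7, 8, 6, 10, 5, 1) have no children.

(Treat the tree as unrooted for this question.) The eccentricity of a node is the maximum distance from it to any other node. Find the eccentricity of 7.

5

The node farthest from 7 is 10 (6, 1 also at distance 5), via 7–2–4–9–12–10 — 5 edges.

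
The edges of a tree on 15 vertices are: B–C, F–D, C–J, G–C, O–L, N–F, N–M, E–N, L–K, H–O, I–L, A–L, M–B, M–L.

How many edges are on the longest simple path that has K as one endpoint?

Distances from K peak at 5, attained at D (J, G also at distance 5).
K – L – M – N – F – D

5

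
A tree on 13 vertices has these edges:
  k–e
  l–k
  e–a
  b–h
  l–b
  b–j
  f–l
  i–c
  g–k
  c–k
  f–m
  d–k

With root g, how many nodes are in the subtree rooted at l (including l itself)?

The subtree rooted at l contains: l, f, b, m, h, j — 6 nodes.

6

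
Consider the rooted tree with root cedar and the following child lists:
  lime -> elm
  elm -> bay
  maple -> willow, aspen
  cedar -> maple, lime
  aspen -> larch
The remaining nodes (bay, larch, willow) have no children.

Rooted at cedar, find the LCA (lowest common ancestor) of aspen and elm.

Path aspen→root: aspen maple cedar; path elm→root: elm lime cedar.
First common node: cedar.

cedar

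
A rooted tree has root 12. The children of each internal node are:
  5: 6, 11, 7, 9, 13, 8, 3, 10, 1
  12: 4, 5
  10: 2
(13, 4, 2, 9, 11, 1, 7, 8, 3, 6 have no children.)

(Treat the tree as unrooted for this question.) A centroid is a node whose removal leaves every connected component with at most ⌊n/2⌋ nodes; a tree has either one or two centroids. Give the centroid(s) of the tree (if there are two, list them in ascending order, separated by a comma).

5

If 5 is removed the pieces have sizes 2, 2, 1, 1, 1, 1, 1, 1, 1, 1, all ≤ ⌊13/2⌋ = 6.
Every other node leaves some component of size > 6, so the centroid is unique.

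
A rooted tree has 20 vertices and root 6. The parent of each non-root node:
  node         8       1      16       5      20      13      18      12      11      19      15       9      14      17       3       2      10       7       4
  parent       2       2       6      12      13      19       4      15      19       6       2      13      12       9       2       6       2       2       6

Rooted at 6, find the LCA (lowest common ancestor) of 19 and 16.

6

Ancestors of 19 (toward the root): 19, 6.
Ancestors of 16: 16, 6.
The deepest node appearing in both lists is 6.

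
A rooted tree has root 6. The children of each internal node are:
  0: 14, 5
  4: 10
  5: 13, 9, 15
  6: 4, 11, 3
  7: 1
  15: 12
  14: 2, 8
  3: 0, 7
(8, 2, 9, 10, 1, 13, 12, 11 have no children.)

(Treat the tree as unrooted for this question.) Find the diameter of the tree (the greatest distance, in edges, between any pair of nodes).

A longest path is 12–15–5–0–3–6–4–10, with 7 edges.

7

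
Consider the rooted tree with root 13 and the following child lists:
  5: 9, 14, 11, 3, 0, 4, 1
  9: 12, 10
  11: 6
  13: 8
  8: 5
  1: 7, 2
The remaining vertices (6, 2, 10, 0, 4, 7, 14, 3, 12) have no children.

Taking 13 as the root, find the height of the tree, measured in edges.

4

6 sits deepest: 13–8–5–11–6 — 4 edges from the root.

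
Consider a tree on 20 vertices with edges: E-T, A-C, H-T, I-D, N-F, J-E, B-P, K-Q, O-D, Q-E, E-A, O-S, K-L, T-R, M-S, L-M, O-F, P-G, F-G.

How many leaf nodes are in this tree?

7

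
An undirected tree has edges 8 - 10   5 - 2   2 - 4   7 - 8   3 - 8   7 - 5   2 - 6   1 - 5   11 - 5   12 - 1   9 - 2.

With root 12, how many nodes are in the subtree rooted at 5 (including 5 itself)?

10

The subtree rooted at 5 contains: 5, 7, 2, 11, 8, 6, 9, 4, 3, 10 — 10 nodes.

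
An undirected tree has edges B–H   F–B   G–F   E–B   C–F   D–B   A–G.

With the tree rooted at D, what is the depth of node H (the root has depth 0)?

Path from D to H: D–B–H, which has 2 edges.

2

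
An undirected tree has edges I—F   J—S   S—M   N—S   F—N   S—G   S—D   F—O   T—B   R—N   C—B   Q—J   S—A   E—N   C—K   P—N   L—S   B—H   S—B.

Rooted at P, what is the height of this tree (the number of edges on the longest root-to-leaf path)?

K sits deepest: P – N – S – B – C – K — 5 edges from the root.

5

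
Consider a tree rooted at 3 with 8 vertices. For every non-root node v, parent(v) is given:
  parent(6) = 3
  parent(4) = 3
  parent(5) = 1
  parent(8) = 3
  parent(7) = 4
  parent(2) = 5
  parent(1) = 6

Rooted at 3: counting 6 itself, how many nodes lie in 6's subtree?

4

The subtree rooted at 6 contains: 6, 1, 5, 2 — 4 nodes.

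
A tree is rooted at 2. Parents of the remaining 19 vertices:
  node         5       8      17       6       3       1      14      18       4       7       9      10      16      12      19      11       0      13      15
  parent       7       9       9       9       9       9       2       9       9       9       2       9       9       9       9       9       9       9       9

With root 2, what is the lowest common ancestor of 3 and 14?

Path 3→root: 3 9 2; path 14→root: 14 2.
First common node: 2.

2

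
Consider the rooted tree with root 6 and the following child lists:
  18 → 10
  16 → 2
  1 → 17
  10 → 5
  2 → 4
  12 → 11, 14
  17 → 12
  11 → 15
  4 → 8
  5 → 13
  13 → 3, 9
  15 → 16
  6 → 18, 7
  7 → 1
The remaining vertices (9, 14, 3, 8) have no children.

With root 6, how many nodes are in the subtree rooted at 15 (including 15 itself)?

15's subtree: {15, 16, 2, 4, 8}, size 5.

5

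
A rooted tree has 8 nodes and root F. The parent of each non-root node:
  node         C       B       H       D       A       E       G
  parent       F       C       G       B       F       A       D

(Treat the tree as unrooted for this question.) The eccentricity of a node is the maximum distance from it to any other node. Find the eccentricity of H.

7

Distances from H peak at 7, attained at E.
H – G – D – B – C – F – A – E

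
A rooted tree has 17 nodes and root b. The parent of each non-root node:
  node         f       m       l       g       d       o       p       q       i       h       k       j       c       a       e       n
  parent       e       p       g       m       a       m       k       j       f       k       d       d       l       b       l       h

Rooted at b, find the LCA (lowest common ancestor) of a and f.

Path a→root: a b; path f→root: f e l g m p k d a b.
First common node: a.

a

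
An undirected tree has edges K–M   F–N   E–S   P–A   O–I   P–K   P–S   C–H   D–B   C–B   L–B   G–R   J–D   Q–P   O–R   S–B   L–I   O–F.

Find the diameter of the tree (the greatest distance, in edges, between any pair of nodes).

9

A longest path is G-R-O-I-L-B-S-P-K-M, with 9 edges.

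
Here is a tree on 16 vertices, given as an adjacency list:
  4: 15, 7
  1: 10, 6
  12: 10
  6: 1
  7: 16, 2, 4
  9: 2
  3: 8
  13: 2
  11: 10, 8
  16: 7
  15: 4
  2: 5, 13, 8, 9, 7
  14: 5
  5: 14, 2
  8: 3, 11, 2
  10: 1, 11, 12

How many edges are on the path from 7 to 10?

The path is 7–2–8–11–10, which has 4 edges.

4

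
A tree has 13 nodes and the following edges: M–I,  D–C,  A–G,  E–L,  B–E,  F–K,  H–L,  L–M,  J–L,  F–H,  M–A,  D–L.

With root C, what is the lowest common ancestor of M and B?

Ancestors of M (toward the root): M, L, D, C.
Ancestors of B: B, E, L, D, C.
The deepest node appearing in both lists is L.

L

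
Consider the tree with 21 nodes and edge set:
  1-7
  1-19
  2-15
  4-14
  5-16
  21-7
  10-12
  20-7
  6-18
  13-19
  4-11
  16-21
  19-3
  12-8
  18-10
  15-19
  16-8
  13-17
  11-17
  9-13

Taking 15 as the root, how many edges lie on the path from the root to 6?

10

15 → 19 → 1 → 7 → 21 → 16 → 8 → 12 → 10 → 18 → 6 — 10 edges.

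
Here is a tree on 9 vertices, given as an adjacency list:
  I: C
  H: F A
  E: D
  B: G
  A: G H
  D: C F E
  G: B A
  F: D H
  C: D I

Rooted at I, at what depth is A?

Climbing from A to the root: A – H – F – D – C – I. That's 5 steps.

5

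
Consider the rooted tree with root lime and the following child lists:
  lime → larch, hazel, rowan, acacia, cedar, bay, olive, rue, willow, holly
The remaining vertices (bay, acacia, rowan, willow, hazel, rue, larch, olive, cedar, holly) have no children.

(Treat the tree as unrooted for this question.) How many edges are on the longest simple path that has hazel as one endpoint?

2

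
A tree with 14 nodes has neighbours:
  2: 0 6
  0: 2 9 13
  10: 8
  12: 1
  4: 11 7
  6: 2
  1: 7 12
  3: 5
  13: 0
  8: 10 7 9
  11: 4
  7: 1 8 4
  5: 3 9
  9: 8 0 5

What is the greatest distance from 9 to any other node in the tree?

A farthest node from 9 is 12 (11 also at distance 4).
The path 9-8-7-1-12 has 4 edges.

4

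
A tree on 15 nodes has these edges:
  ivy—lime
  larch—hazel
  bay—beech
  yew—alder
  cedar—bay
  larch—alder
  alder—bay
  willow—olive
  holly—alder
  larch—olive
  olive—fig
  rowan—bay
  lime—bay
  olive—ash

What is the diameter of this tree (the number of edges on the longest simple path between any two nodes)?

BFS from willow reaches ivy last, at distance 6; BFS from ivy confirms no node is farther.
Path: willow–olive–larch–alder–bay–lime–ivy.

6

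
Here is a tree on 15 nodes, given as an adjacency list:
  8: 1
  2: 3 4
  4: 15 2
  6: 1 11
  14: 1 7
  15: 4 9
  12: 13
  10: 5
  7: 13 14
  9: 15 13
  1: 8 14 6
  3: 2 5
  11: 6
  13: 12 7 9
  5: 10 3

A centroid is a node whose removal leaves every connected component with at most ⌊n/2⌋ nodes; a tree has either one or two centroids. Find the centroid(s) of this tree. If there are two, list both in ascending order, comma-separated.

If 13 is removed the pieces have sizes 7, 6, 1, all ≤ ⌊15/2⌋ = 7.
No neighbour of 13 does as well, so 13 is the unique centroid.

13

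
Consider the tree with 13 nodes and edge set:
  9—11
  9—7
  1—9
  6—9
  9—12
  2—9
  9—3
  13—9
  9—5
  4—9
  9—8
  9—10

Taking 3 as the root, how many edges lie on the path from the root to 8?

2

Climbing from 8 to the root: 8 – 9 – 3. That's 2 steps.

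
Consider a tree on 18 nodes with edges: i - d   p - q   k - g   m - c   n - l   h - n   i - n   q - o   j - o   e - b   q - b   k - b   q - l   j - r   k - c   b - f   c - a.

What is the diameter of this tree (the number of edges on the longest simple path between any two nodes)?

8

Starting from d, a farthest node is a at distance 8.
One longest path: d - i - n - l - q - b - k - c - a.
So the diameter is 8.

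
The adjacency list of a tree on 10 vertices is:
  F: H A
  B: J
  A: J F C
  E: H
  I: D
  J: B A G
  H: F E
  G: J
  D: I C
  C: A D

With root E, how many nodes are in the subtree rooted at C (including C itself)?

The subtree rooted at C contains: C, D, I — 3 nodes.

3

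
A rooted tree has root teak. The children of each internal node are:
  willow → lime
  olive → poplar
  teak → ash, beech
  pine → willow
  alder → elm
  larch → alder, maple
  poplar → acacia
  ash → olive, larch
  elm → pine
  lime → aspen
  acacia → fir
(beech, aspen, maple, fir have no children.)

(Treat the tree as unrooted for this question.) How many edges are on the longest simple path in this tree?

BFS from aspen reaches fir last, at distance 11; BFS from fir confirms no node is farther.
Path: aspen – lime – willow – pine – elm – alder – larch – ash – olive – poplar – acacia – fir.

11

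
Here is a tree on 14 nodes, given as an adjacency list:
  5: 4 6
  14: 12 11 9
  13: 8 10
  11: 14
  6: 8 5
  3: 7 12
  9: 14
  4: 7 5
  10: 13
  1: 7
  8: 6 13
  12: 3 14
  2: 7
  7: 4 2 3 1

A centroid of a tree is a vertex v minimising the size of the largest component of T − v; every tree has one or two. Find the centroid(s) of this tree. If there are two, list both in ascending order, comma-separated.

Removing 7 splits the tree into components of sizes 6, 5, 1, 1; the largest is 6 ≤ ⌊14/2⌋ = 7.
Every other node leaves some component of size > 7, so the centroid is unique.

7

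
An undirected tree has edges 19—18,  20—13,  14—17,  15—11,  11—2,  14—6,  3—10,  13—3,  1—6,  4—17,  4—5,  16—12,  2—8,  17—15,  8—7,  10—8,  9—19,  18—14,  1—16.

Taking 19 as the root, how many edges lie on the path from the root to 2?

6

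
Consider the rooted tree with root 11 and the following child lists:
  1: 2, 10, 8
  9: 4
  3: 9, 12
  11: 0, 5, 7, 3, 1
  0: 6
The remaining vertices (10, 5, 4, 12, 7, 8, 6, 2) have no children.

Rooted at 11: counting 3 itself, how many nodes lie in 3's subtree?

Descendants of 3 (including itself): 3, 9, 12, 4. That's 4.

4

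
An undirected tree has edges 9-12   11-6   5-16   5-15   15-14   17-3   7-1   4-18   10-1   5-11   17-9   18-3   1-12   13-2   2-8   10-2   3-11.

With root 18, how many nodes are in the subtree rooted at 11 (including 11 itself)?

6

The subtree rooted at 11 contains: 11, 6, 5, 16, 15, 14 — 6 nodes.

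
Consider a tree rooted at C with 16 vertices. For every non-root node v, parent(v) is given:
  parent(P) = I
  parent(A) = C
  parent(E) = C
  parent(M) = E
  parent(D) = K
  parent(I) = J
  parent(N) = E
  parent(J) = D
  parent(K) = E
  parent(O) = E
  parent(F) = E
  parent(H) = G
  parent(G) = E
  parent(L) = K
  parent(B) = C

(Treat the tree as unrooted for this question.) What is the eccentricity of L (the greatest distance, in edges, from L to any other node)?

The node farthest from L is P, via L – K – D – J – I – P — 5 edges.

5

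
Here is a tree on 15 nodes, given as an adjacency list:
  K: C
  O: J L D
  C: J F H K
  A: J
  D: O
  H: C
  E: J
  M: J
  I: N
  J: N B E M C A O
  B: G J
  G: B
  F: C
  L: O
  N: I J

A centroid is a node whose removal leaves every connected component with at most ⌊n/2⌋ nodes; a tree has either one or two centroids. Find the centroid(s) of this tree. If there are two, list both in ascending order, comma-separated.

J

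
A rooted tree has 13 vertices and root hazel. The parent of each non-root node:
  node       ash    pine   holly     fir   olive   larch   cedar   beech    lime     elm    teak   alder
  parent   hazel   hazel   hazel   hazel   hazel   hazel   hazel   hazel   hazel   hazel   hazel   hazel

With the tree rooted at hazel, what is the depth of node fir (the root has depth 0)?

1

Climbing from fir to the root: fir – hazel. That's 1 steps.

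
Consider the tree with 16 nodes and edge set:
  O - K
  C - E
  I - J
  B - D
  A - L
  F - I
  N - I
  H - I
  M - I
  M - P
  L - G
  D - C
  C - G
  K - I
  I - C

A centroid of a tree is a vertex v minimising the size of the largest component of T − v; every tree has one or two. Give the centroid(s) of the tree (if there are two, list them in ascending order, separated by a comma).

Removing I splits the tree into components of sizes 7, 2, 2, 1, 1, 1, 1; the largest is 7 ≤ ⌊16/2⌋ = 8.
Every other node leaves some component of size > 8, so the centroid is unique.

I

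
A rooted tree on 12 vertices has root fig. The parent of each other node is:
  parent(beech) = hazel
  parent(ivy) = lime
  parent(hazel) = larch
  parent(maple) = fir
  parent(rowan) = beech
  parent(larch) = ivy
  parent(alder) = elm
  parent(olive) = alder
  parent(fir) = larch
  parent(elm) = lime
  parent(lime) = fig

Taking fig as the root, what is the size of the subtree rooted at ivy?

7

ivy's subtree: {ivy, larch, fir, hazel, maple, beech, rowan}, size 7.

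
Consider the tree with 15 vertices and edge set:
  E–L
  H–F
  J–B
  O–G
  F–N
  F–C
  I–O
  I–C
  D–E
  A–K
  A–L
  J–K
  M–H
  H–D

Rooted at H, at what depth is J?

6

Path from H to J: H – D – E – L – A – K – J, which has 6 edges.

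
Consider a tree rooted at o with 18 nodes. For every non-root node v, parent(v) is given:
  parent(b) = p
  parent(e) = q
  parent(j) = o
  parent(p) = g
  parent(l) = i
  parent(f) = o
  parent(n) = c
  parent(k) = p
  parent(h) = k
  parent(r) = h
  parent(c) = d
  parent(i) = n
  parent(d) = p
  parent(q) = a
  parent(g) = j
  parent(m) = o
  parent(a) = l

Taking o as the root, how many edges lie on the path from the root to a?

9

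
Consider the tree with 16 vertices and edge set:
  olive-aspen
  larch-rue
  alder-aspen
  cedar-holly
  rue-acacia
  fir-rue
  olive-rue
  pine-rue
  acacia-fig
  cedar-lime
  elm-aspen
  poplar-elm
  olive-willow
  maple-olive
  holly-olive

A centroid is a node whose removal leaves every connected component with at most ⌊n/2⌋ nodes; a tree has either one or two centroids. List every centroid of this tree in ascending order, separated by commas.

olive

Delete olive: the remaining components have sizes 6, 4, 3, 1, 1. Max 6 ≤ 8, so olive is a centroid.
No neighbour of olive does as well, so olive is the unique centroid.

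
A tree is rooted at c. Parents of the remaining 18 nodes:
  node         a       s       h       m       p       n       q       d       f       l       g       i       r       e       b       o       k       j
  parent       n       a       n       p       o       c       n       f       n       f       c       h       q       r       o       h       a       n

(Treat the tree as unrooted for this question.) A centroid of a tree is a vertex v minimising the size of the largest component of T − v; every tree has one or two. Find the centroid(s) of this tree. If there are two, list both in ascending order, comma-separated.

n

Removing n splits the tree into components of sizes 6, 3, 3, 3, 2, 1; the largest is 6 ≤ ⌊19/2⌋ = 9.
No neighbour of n does as well, so n is the unique centroid.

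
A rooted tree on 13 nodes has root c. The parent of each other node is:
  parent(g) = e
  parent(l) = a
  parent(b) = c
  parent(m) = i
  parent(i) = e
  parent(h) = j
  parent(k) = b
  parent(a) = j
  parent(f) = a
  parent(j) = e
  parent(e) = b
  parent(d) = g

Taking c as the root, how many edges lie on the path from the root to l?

5

Climbing from l to the root: l → a → j → e → b → c. That's 5 steps.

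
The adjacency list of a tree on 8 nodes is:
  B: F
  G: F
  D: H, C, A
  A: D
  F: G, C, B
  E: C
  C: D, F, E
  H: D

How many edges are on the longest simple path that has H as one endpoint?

A farthest node from H is B (G also at distance 4).
The path H–D–C–F–B has 4 edges.

4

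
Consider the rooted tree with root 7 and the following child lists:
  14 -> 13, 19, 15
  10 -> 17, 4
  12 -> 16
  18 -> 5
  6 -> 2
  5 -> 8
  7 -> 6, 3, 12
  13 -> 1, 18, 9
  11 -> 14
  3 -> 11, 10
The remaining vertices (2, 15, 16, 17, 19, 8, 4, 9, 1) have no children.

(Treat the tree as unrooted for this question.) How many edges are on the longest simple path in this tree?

9

Starting from 8, a farthest node is 16 at distance 9.
One longest path: 8 - 5 - 18 - 13 - 14 - 11 - 3 - 7 - 12 - 16.
So the diameter is 9.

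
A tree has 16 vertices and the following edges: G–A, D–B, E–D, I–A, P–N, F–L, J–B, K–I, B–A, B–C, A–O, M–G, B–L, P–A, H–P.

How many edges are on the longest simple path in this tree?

5

A longest path is N–P–A–B–L–F, with 5 edges.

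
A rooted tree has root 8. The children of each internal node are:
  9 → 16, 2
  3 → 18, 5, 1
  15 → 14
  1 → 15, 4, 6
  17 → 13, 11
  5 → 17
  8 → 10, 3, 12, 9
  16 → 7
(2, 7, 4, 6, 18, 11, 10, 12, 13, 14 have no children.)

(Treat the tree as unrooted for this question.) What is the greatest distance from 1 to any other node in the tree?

The node farthest from 1 is 7, via 1 – 3 – 8 – 9 – 16 – 7 — 5 edges.

5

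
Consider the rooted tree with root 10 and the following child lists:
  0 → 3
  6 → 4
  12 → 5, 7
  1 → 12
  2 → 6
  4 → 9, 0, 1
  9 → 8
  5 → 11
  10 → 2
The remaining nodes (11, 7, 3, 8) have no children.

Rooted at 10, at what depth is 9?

Climbing from 9 to the root: 9 → 4 → 6 → 2 → 10. That's 4 steps.

4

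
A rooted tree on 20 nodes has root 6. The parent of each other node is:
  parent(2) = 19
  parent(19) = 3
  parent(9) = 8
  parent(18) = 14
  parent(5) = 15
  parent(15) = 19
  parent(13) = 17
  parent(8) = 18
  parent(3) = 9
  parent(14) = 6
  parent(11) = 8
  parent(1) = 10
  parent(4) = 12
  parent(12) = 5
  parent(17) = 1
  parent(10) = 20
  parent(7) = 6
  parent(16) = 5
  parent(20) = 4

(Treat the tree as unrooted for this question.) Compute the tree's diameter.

16

Starting from 13, a farthest node is 7 at distance 16.
One longest path: 13 – 17 – 1 – 10 – 20 – 4 – 12 – 5 – 15 – 19 – 3 – 9 – 8 – 18 – 14 – 6 – 7.
So the diameter is 16.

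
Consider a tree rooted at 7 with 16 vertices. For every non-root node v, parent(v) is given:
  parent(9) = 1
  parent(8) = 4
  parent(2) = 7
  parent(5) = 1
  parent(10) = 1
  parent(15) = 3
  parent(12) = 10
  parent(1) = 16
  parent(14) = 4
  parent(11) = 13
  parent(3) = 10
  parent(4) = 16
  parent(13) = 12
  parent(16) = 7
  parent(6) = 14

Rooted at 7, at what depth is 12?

Path from 7 to 12: 7–16–1–10–12, which has 4 edges.

4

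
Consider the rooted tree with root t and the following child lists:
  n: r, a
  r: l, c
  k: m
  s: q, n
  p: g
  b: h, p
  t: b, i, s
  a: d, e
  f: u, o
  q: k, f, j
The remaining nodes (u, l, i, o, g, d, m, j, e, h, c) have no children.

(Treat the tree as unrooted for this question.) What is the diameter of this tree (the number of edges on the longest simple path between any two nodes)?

7

BFS from g reaches m last, at distance 7; BFS from m confirms no node is farther.
Path: g–p–b–t–s–q–k–m.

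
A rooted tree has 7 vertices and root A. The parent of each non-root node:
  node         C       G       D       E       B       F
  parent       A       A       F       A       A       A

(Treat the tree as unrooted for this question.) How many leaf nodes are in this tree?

Degree-1 nodes: B, C, D, E, G — 5 of them.

5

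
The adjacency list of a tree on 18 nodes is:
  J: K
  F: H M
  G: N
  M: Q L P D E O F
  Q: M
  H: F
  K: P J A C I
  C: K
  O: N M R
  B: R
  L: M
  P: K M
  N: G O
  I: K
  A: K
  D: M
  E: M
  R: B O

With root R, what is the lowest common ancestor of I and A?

K

I's ancestor chain is I, K, P, M, O, R and A's is A, K, P, M, O, R; they first meet at K.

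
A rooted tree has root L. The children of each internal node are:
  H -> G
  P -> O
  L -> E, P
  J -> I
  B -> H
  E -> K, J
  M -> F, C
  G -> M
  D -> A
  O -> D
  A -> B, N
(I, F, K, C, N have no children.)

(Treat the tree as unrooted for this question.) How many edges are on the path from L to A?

4

The path is L–P–O–D–A, which has 4 edges.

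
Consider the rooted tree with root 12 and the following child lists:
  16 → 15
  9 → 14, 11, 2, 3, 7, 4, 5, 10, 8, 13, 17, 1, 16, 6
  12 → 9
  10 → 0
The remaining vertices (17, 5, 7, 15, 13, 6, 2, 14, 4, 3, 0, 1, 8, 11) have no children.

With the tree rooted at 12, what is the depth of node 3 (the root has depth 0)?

Path from 12 to 3: 12 – 9 – 3, which has 2 edges.

2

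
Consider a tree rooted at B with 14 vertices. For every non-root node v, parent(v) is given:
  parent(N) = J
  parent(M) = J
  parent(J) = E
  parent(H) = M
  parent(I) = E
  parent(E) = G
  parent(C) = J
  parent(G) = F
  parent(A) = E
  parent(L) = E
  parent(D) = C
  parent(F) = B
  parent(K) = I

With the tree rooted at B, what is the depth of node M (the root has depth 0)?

5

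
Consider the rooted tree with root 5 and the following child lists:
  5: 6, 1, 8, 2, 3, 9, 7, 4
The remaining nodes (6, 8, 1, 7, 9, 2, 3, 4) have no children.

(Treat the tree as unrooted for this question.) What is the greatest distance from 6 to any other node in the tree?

2

Distances from 6 peak at 2, attained at 4 (7, 1, 3, 2, 8, 9 also at distance 2).
6-5-4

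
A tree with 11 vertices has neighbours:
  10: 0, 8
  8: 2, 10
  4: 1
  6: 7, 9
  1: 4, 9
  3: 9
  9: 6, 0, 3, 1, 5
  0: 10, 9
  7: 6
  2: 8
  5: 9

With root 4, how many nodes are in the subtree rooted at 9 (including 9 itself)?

9

The subtree rooted at 9 contains: 9, 6, 0, 5, 3, 7, 10, 8, 2 — 9 nodes.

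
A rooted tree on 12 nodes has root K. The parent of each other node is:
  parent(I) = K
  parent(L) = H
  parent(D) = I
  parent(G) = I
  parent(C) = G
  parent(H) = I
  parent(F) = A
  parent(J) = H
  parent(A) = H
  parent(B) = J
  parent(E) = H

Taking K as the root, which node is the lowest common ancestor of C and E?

Ancestors of C (toward the root): C, G, I, K.
Ancestors of E: E, H, I, K.
The deepest node appearing in both lists is I.

I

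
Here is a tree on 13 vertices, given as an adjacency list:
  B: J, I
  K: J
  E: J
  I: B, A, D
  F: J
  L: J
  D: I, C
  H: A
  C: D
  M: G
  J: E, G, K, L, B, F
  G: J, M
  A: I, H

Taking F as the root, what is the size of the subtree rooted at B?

The subtree rooted at B contains: B, I, A, D, H, C — 6 nodes.

6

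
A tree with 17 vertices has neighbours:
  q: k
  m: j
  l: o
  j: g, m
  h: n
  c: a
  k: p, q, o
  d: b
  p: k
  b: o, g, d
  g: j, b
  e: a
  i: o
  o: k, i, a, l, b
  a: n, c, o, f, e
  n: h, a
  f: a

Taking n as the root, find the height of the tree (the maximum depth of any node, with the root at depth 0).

m sits deepest: n – a – o – b – g – j – m — 6 edges from the root.

6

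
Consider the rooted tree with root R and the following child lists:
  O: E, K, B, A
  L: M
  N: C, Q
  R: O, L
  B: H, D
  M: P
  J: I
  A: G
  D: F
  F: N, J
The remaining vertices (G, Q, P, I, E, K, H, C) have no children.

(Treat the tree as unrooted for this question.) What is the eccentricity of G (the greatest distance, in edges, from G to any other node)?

Distances from G peak at 7, attained at I (C, Q also at distance 7).
G – A – O – B – D – F – J – I

7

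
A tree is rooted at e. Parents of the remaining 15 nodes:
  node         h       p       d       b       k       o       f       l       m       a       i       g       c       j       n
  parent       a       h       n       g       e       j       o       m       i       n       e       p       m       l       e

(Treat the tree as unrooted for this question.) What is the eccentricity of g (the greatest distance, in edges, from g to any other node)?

11

A farthest node from g is f.
The path g – p – h – a – n – e – i – m – l – j – o – f has 11 edges.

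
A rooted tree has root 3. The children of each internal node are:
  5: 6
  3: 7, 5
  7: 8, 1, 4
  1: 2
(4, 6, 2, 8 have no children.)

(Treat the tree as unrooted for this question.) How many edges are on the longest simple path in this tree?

BFS from 6 reaches 2 last, at distance 5; BFS from 2 confirms no node is farther.
Path: 6-5-3-7-1-2.

5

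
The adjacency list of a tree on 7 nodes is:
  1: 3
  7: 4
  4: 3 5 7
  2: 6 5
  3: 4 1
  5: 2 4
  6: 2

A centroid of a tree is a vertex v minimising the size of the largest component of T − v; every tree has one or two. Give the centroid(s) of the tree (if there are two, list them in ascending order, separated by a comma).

4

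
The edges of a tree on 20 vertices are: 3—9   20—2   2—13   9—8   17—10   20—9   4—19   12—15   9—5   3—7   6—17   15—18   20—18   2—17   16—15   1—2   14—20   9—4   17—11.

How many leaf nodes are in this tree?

12

Degree-1 nodes: 1, 5, 6, 7, 8, 10, 11, 12, 13, 14, 16, 19 — 12 of them.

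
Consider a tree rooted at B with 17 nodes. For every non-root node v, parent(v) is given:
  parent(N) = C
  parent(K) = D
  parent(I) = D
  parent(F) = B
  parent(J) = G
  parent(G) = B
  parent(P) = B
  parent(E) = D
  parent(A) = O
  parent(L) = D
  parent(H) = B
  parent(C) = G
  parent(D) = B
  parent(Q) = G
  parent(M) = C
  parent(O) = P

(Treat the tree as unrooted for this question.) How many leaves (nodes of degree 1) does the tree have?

Degree-1 nodes: A, E, F, H, I, J, K, L, M, N, Q — 11 of them.

11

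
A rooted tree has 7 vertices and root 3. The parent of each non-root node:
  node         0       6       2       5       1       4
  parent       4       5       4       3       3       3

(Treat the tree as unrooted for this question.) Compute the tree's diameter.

BFS from 2 reaches 6 last, at distance 4; BFS from 6 confirms no node is farther.
Path: 2 – 4 – 3 – 5 – 6.

4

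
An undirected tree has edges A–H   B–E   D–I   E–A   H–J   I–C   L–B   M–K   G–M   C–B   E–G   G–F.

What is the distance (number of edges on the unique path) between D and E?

4

D–I–C–B–E: 4 edges.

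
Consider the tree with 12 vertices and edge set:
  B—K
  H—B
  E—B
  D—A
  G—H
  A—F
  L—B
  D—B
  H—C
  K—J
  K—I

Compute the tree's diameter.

5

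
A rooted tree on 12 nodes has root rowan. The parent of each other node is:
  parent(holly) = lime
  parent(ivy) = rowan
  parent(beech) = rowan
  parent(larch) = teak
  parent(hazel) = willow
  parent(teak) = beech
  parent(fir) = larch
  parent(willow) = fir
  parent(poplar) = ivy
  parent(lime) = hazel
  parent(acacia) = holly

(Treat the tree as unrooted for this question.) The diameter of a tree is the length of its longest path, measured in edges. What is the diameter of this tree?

A longest path is acacia - holly - lime - hazel - willow - fir - larch - teak - beech - rowan - ivy - poplar, with 11 edges.

11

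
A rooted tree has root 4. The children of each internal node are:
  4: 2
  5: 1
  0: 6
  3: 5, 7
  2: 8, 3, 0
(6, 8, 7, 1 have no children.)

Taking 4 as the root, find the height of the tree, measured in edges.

4

A deepest node is 1, reached by 4–2–3–5–1.
That path has 4 edges, so the height is 4.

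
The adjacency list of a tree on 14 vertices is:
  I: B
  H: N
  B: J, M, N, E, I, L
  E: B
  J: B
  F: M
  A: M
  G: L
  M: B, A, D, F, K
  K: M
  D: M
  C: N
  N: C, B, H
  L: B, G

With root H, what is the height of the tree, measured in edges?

4

The longest root-to-leaf path is H – N – B – M – D (4 edges).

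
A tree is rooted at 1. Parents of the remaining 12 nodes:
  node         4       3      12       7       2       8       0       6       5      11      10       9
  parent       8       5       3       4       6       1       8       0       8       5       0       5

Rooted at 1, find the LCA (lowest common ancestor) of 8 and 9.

8's ancestor chain is 8, 1 and 9's is 9, 5, 8, 1; they first meet at 8.

8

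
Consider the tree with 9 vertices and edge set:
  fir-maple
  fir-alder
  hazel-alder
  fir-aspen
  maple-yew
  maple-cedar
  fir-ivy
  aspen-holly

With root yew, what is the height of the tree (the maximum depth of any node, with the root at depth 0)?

4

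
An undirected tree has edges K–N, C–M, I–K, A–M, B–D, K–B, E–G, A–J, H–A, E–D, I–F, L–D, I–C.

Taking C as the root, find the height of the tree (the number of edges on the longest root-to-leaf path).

6

A deepest node is G, reached by C–I–K–B–D–E–G.
That path has 6 edges, so the height is 6.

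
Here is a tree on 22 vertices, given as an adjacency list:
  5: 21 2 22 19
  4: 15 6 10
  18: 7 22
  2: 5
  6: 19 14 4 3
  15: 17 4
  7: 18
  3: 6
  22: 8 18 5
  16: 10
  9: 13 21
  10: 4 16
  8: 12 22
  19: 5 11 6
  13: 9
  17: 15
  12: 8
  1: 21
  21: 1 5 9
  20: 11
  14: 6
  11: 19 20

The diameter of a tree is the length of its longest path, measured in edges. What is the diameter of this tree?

8

A longest path is 16 - 10 - 4 - 6 - 19 - 5 - 21 - 9 - 13, with 8 edges.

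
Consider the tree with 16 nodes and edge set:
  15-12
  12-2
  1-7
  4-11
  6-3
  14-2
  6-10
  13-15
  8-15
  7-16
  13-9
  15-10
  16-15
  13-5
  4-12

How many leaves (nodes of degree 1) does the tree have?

7

Degree-1 nodes: 1, 3, 5, 8, 9, 11, 14 — 7 of them.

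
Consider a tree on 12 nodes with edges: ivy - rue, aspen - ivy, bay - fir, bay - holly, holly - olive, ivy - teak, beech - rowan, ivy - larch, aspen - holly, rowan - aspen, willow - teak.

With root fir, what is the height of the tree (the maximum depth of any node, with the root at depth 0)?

6

The longest root-to-leaf path is fir – bay – holly – aspen – ivy – teak – willow (6 edges).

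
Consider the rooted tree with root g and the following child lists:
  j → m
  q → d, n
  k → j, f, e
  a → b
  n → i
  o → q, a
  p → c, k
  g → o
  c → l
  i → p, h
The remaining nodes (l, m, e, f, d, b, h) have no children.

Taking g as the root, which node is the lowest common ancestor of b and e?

b's ancestor chain is b, a, o, g and e's is e, k, p, i, n, q, o, g; they first meet at o.

o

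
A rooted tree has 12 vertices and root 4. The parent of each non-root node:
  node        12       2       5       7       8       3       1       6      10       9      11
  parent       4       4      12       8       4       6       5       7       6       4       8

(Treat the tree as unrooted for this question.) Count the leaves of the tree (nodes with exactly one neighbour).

6

Degree-1 nodes: 1, 2, 3, 9, 10, 11 — 6 of them.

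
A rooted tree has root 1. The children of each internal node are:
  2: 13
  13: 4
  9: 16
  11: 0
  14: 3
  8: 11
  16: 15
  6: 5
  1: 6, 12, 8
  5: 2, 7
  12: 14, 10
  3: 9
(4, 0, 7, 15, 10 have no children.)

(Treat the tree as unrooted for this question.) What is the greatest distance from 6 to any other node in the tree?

7

Distances from 6 peak at 7, attained at 15.
6-1-12-14-3-9-16-15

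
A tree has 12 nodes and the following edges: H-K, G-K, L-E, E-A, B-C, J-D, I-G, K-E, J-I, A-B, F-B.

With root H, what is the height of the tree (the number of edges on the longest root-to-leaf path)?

5

A deepest node is D, reached by H–K–G–I–J–D.
That path has 5 edges, so the height is 5.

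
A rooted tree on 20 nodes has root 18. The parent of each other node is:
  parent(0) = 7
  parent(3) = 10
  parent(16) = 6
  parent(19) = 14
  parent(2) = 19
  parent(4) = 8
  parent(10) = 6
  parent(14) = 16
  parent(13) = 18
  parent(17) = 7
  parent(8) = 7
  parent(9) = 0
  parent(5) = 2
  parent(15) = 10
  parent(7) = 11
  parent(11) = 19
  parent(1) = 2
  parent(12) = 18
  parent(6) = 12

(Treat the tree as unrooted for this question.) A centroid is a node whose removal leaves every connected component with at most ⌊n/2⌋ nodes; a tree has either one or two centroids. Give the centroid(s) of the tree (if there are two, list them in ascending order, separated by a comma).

If 19 is removed the pieces have sizes 9, 7, 3, all ≤ ⌊20/2⌋ = 10.
Every other node leaves some component of size > 10, so the centroid is unique.

19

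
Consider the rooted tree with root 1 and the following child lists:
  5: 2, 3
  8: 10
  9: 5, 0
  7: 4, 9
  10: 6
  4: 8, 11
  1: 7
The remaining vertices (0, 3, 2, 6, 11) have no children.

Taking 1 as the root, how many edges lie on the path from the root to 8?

3

Path from 1 to 8: 1 – 7 – 4 – 8, which has 3 edges.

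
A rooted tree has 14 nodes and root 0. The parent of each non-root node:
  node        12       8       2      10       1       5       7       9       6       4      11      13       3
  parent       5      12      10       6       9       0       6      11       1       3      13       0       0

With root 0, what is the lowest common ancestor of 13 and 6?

13's ancestor chain is 13, 0 and 6's is 6, 1, 9, 11, 13, 0; they first meet at 13.

13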